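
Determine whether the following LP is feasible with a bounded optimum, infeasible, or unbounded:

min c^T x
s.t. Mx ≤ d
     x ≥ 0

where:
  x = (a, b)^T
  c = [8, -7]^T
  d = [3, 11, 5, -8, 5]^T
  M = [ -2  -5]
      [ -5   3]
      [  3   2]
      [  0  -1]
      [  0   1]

Infeasible (no feasible solution exists)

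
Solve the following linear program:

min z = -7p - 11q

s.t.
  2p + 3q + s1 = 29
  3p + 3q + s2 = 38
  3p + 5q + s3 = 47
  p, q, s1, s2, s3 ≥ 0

Evaluate the objective at each vertex of the feasible region:
  z(0, 0) = 0
  z(12.67, 0) = -88.67
  z(9, 3.667) = -103.3
  z(4, 7) = -105  ←
  z(0, 9.4) = -103.4
The minimum is at p = 4, q = 7.

p = 4, q = 7, z = -105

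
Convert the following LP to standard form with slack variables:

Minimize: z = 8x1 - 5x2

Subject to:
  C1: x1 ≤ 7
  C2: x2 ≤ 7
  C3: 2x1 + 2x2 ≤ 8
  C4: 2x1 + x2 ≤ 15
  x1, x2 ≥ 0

min z = 8x1 - 5x2

s.t.
  x1 + s1 = 7
  x2 + s2 = 7
  2x1 + 2x2 + s3 = 8
  2x1 + x2 + s4 = 15
  x1, x2, s1, s2, s3, s4 ≥ 0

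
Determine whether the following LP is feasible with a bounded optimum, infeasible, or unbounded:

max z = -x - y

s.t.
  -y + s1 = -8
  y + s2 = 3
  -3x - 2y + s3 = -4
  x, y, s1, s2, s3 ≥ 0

Infeasible (no feasible solution exists)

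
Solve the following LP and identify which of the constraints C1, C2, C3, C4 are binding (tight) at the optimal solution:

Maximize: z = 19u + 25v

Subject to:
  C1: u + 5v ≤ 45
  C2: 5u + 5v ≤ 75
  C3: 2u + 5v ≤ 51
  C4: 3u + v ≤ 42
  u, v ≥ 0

At u = 8, v = 7, compute slack b - a·x for each constraint:
  C1: 45 − 43 = 2  (slack)
  C2: 75 − 75 = 0  (binding)
  C3: 51 − 51 = 0  (binding)
  C4: 42 − 31 = 11  (slack)

Optimal: u = 8, v = 7
Binding: C2, C3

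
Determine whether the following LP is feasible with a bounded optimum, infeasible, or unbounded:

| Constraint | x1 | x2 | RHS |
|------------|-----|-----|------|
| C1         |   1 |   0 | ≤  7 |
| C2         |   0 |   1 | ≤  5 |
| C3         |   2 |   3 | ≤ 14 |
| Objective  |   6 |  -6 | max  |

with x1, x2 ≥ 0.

Feasible with a bounded optimal solution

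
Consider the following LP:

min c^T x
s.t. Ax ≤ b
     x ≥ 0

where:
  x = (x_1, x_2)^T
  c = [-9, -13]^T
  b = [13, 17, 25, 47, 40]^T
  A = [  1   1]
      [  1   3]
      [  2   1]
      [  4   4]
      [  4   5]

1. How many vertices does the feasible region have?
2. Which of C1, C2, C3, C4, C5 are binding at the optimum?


1. 4
2. C2, C5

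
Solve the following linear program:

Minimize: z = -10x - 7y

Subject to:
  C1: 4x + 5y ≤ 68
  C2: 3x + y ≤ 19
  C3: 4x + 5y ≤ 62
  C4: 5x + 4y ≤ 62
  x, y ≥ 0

Evaluate the objective at each vertex of the feasible region:
  z(0, 0) = 0
  z(6.333, 0) = -63.33
  z(3, 10) = -100  ←
  z(0, 12.4) = -86.8
The minimum is at x = 3, y = 10.

x = 3, y = 10, z = -100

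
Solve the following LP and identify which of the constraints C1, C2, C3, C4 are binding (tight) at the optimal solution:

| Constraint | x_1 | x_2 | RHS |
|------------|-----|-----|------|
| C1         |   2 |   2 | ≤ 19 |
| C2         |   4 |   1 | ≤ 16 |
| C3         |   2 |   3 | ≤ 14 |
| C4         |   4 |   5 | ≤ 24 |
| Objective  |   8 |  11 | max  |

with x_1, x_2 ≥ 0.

At x_1 = 1, x_2 = 4, compute slack b - a·x for each constraint:
  C1: 19 − 10 = 9  (slack)
  C2: 16 − 8 = 8  (slack)
  C3: 14 − 14 = 0  (binding)
  C4: 24 − 24 = 0  (binding)

Optimal: x_1 = 1, x_2 = 4
Binding: C3, C4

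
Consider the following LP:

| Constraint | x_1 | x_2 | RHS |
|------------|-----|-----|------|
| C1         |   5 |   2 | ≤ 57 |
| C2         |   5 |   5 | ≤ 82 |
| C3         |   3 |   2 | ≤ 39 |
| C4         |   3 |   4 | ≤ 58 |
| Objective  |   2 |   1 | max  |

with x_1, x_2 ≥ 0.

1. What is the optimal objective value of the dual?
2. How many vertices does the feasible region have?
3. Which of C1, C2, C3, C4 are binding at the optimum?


1. 24
2. 5
3. C1, C3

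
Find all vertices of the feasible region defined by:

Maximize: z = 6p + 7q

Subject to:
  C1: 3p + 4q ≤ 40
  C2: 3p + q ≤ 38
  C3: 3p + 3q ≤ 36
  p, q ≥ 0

(0, 0), (12, 0), (8, 4), (0, 10)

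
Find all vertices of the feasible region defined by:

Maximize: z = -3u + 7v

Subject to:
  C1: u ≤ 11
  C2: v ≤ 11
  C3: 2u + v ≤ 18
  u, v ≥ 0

(0, 0), (9, 0), (3.5, 11), (0, 11)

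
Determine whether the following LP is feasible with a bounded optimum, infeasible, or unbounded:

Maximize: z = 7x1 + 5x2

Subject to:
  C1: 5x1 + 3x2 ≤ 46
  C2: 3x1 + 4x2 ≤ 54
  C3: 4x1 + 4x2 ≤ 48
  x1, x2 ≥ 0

Feasible with a bounded optimal solution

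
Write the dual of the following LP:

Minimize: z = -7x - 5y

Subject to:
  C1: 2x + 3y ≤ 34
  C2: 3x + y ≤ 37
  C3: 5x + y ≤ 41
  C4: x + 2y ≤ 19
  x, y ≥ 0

Primal min cᵀx s.t. Ax ≤ b, x ≥ 0  →  Dual max −bᵀy s.t. Aᵀy ≥ −c, y ≥ 0.

Maximize: z = -34y1 - 37y2 - 41y3 - 19y4

Subject to:
  2y1 + 3y2 + 5y3 + y4 ≥ 7
  3y1 + y2 + y3 + 2y4 ≥ 5
  y1, y2, y3, y4 ≥ 0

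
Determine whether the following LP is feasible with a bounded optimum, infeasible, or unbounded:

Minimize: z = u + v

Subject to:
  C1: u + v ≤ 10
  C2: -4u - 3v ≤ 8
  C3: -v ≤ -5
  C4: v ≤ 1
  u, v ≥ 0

Infeasible (no feasible solution exists)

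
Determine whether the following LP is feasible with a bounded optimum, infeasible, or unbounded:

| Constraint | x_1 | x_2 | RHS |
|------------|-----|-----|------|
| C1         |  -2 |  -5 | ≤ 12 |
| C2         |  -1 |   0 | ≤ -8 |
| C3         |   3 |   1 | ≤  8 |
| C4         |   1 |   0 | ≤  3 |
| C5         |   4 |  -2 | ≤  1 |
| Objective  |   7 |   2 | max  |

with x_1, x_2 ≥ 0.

Infeasible (no feasible solution exists)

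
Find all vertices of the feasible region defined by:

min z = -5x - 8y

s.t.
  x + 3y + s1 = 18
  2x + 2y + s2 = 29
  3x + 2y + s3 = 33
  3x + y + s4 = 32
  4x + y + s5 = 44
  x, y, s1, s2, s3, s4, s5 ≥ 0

(0, 0), (10.67, 0), (10.33, 1), (9, 3), (0, 6)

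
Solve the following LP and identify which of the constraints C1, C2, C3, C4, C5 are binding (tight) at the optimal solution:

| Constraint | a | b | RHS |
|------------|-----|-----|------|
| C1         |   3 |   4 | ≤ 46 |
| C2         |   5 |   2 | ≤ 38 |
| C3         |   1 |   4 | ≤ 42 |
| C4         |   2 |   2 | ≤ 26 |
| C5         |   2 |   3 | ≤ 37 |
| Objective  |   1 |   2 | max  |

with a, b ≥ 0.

At a = 2, b = 10, compute slack b - a·x for each constraint:
  C1: 46 − 46 = 0  (binding)
  C2: 38 − 30 = 8  (slack)
  C3: 42 − 42 = 0  (binding)
  C4: 26 − 24 = 2  (slack)
  C5: 37 − 34 = 3  (slack)

Optimal: a = 2, b = 10
Binding: C1, C3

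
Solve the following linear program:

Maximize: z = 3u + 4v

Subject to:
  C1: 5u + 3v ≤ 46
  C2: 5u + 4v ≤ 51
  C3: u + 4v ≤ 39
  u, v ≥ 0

Evaluate the objective at each vertex of the feasible region:
  z(0, 0) = 0
  z(9.2, 0) = 27.6
  z(6.2, 5) = 38.6
  z(3, 9) = 45  ←
  z(0, 9.75) = 39
The maximum is at u = 3, v = 9.

u = 3, v = 9, z = 45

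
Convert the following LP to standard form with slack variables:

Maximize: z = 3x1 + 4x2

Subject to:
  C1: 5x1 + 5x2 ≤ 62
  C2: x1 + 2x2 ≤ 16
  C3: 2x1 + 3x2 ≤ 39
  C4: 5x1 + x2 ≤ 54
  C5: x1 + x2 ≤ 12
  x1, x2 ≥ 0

max z = 3x1 + 4x2

s.t.
  5x1 + 5x2 + s1 = 62
  x1 + 2x2 + s2 = 16
  2x1 + 3x2 + s3 = 39
  5x1 + x2 + s4 = 54
  x1 + x2 + s5 = 12
  x1, x2, s1, s2, s3, s4, s5 ≥ 0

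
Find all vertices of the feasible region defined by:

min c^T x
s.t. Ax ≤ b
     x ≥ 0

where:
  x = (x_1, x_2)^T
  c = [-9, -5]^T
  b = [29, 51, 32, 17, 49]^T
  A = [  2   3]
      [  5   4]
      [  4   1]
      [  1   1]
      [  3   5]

(0, 0), (8, 0), (7, 4), (5.286, 6.143), (0, 9.667)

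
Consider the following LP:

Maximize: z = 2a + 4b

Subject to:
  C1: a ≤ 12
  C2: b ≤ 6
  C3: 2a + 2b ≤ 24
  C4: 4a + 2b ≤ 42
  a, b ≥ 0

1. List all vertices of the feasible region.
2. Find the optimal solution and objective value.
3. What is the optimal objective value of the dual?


1. (0, 0), (10.5, 0), (9, 3), (6, 6), (0, 6)
2. a = 6, b = 6, z = 36
3. 36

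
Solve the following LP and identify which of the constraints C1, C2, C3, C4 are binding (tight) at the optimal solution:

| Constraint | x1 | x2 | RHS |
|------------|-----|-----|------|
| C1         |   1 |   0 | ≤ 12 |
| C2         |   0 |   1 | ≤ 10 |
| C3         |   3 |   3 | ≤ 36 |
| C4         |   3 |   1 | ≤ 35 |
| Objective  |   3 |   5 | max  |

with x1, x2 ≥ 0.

At x1 = 2, x2 = 10, compute slack b - a·x for each constraint:
  C1: 12 − 2 = 10  (slack)
  C2: 10 − 10 = 0  (binding)
  C3: 36 − 36 = 0  (binding)
  C4: 35 − 16 = 19  (slack)

Optimal: x1 = 2, x2 = 10
Binding: C2, C3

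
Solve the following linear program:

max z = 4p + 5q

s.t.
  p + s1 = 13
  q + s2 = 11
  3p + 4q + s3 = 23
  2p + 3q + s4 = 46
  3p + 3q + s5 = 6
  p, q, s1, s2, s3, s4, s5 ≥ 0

Evaluate the objective at each vertex of the feasible region:
  z(0, 0) = 0
  z(2, 0) = 8
  z(0, 2) = 10  ←
The maximum is at p = 0, q = 2.

p = 0, q = 2, z = 10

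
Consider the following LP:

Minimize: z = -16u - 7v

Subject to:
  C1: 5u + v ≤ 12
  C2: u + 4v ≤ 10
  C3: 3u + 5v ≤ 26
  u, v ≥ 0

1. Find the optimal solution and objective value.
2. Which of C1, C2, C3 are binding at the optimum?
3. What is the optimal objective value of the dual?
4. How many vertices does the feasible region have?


1. u = 2, v = 2, z = -46
2. C1, C2
3. -46
4. 4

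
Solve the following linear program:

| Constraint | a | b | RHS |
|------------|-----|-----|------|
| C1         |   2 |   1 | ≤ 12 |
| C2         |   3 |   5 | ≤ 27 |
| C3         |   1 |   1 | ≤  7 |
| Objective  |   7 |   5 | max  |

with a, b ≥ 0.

Evaluate the objective at each vertex of the feasible region:
  z(0, 0) = 0
  z(6, 0) = 42
  z(5, 2) = 45  ←
  z(4, 3) = 43
  z(0, 5.4) = 27
The maximum is at a = 5, b = 2.

a = 5, b = 2, z = 45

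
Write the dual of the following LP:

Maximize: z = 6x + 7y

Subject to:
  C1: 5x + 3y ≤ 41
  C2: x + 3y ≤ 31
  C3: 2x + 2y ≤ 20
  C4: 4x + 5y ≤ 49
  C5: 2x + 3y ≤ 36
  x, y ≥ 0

Primal max cᵀx s.t. Ax ≤ b, x ≥ 0  →  Dual min bᵀy s.t. Aᵀy ≥ c, y ≥ 0.

Minimize: z = 41y1 + 31y2 + 20y3 + 49y4 + 36y5

Subject to:
  5y1 + y2 + 2y3 + 4y4 + 2y5 ≥ 6
  3y1 + 3y2 + 2y3 + 5y4 + 3y5 ≥ 7
  y1, y2, y3, y4, y5 ≥ 0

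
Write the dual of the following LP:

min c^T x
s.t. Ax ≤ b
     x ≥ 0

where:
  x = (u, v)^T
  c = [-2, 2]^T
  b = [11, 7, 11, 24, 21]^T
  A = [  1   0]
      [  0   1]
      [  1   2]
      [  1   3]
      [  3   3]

Primal min cᵀx s.t. Ax ≤ b, x ≥ 0  →  Dual max −bᵀy s.t. Aᵀy ≥ −c, y ≥ 0.

Maximize: z = -11y1 - 7y2 - 11y3 - 24y4 - 21y5

Subject to:
  y1 + y3 + y4 + 3y5 ≥ 2
  y2 + 2y3 + 3y4 + 3y5 ≥ -2
  y1, y2, y3, y4, y5 ≥ 0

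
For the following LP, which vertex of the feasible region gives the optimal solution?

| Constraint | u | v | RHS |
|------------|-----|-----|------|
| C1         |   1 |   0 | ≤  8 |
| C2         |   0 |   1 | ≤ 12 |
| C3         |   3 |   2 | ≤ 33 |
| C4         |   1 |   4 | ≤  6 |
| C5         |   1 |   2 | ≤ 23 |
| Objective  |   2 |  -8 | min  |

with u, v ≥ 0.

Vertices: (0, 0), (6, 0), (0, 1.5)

Evaluate the objective at each vertex of the feasible region:
  z(0, 0) = 0
  z(6, 0) = 12
  z(0, 1.5) = -12  ←
The minimum is at u = 0, v = 1.5.

(0, 1.5)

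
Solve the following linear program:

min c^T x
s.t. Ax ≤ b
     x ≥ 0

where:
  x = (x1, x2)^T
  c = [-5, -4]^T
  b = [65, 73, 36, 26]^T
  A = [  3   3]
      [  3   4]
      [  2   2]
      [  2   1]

Evaluate the objective at each vertex of the feasible region:
  z(0, 0) = 0
  z(13, 0) = -65
  z(8, 10) = -80  ←
  z(0, 18) = -72
The minimum is at x1 = 8, x2 = 10.

x1 = 8, x2 = 10, z = -80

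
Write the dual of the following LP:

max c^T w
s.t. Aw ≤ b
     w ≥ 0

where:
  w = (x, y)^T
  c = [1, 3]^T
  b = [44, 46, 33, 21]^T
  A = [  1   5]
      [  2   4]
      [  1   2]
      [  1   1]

Primal max cᵀx s.t. Ax ≤ b, x ≥ 0  →  Dual min bᵀy s.t. Aᵀy ≥ c, y ≥ 0.

Minimize: z = 44y1 + 46y2 + 33y3 + 21y4

Subject to:
  y1 + 2y2 + y3 + y4 ≥ 1
  5y1 + 4y2 + 2y3 + y4 ≥ 3
  y1, y2, y3, y4 ≥ 0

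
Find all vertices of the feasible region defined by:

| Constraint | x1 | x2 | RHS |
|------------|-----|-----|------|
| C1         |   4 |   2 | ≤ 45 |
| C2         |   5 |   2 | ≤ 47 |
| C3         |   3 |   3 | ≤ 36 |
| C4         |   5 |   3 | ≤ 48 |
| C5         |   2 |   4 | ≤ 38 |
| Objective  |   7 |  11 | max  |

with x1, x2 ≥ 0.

(0, 0), (9.4, 0), (9, 1), (6, 6), (5, 7), (0, 9.5)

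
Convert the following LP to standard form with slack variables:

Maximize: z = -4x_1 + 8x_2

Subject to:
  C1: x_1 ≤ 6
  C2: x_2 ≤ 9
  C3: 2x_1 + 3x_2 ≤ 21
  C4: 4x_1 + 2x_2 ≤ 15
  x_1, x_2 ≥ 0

max z = -4x_1 + 8x_2

s.t.
  x_1 + s1 = 6
  x_2 + s2 = 9
  2x_1 + 3x_2 + s3 = 21
  4x_1 + 2x_2 + s4 = 15
  x_1, x_2, s1, s2, s3, s4 ≥ 0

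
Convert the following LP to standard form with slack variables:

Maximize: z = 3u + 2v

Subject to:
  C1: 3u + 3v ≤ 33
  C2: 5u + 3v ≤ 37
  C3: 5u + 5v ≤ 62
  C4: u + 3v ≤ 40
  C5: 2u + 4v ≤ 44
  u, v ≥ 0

max z = 3u + 2v

s.t.
  3u + 3v + s1 = 33
  5u + 3v + s2 = 37
  5u + 5v + s3 = 62
  u + 3v + s4 = 40
  2u + 4v + s5 = 44
  u, v, s1, s2, s3, s4, s5 ≥ 0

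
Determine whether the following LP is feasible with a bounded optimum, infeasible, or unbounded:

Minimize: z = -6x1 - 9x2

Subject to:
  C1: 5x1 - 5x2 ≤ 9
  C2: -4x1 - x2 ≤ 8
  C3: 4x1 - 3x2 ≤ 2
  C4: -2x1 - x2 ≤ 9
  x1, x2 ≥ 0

Unbounded (objective can decrease without bound)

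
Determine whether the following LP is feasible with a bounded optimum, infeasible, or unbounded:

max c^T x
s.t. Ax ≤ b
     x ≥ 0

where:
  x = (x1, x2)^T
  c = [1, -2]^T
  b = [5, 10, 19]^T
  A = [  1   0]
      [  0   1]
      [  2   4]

Feasible with a bounded optimal solution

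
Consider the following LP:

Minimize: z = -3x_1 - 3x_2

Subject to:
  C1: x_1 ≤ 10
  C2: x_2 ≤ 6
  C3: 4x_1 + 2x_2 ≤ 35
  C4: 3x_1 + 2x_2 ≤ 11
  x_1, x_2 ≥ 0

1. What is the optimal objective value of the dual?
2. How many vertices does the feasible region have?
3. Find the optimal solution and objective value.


1. -16.5
2. 3
3. x_1 = 0, x_2 = 5.5, z = -16.5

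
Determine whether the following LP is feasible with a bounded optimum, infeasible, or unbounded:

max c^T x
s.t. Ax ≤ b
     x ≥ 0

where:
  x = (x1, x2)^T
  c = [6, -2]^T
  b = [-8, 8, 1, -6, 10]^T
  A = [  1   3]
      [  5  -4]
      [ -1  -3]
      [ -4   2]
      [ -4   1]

Infeasible (no feasible solution exists)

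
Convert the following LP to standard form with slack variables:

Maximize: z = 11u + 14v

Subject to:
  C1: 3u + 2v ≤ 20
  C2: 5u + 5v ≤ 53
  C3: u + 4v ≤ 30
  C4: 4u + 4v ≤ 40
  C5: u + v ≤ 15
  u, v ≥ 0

max z = 11u + 14v

s.t.
  3u + 2v + s1 = 20
  5u + 5v + s2 = 53
  u + 4v + s3 = 30
  4u + 4v + s4 = 40
  u + v + s5 = 15
  u, v, s1, s2, s3, s4, s5 ≥ 0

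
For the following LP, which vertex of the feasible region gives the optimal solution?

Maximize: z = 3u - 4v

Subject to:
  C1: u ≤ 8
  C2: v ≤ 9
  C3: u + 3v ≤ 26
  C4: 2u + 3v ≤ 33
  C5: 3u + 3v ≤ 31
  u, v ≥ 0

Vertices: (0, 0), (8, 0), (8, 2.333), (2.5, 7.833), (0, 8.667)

Evaluate the objective at each vertex of the feasible region:
  z(0, 0) = 0
  z(8, 0) = 24  ←
  z(8, 2.333) = 14.67
  z(2.5, 7.833) = -23.83
  z(0, 8.667) = -34.67
The maximum is at u = 8, v = 0.

(8, 0)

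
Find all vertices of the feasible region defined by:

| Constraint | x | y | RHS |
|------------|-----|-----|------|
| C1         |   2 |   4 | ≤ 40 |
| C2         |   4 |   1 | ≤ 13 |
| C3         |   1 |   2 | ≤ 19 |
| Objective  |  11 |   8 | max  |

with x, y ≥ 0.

(0, 0), (3.25, 0), (1, 9), (0, 9.5)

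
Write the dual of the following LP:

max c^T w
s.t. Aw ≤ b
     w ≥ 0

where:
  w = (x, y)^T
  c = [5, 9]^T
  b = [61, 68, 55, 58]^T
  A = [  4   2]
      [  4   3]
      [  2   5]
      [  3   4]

Primal max cᵀx s.t. Ax ≤ b, x ≥ 0  →  Dual min bᵀy s.t. Aᵀy ≥ c, y ≥ 0.

Minimize: z = 61y1 + 68y2 + 55y3 + 58y4

Subject to:
  4y1 + 4y2 + 2y3 + 3y4 ≥ 5
  2y1 + 3y2 + 5y3 + 4y4 ≥ 9
  y1, y2, y3, y4 ≥ 0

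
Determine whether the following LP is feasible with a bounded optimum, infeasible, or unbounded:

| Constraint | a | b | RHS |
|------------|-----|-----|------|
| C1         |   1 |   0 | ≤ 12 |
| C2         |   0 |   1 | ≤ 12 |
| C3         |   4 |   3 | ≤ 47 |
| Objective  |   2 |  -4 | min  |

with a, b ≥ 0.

Feasible with a bounded optimal solution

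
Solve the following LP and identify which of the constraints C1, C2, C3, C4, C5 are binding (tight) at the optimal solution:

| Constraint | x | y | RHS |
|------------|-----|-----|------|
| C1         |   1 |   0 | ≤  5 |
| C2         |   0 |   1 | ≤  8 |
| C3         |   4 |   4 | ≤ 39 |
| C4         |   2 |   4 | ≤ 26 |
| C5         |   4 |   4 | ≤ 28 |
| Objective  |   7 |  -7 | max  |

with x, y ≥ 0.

At x = 5, y = 0, compute slack b - a·x for each constraint:
  C1: 5 − 5 = 0  (binding)
  C2: 8 − 0 = 8  (slack)
  C3: 39 − 20 = 19  (slack)
  C4: 26 − 10 = 16  (slack)
  C5: 28 − 20 = 8  (slack)

Optimal: x = 5, y = 0
Binding: C1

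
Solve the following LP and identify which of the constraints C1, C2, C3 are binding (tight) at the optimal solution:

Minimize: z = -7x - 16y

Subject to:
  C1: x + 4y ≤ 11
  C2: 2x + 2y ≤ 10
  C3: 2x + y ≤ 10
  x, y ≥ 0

At x = 3, y = 2, compute slack b - a·x for each constraint:
  C1: 11 − 11 = 0  (binding)
  C2: 10 − 10 = 0  (binding)
  C3: 10 − 8 = 2  (slack)

Optimal: x = 3, y = 2
Binding: C1, C2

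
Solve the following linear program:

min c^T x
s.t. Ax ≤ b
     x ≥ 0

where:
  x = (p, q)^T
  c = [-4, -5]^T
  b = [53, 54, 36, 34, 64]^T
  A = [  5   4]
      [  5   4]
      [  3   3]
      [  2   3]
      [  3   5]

Evaluate the objective at each vertex of the feasible region:
  z(0, 0) = 0
  z(10.6, 0) = -42.4
  z(5, 7) = -55
  z(2, 10) = -58  ←
  z(0, 11.33) = -56.67
The minimum is at p = 2, q = 10.

p = 2, q = 10, z = -58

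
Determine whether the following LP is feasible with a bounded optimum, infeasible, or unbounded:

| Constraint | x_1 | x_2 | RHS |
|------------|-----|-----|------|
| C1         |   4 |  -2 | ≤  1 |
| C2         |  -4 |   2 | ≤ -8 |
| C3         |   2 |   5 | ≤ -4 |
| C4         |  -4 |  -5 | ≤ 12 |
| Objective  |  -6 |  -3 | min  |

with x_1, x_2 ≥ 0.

Infeasible (no feasible solution exists)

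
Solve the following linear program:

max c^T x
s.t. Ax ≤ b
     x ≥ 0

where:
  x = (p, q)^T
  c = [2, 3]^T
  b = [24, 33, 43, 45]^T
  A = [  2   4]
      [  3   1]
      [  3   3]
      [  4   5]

Evaluate the objective at each vertex of the feasible region:
  z(0, 0) = 0
  z(11, 0) = 22
  z(10.91, 0.2727) = 22.64
  z(10, 1) = 23  ←
  z(0, 6) = 18
The maximum is at p = 10, q = 1.

p = 10, q = 1, z = 23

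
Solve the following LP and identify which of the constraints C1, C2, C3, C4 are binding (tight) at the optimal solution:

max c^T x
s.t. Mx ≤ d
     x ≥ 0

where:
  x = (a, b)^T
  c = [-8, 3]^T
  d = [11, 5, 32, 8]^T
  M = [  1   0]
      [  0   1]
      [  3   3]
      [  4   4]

At a = 0, b = 2, compute slack b - a·x for each constraint:
  C1: 11 − 0 = 11  (slack)
  C2: 5 − 2 = 3  (slack)
  C3: 32 − 6 = 26  (slack)
  C4: 8 − 8 = 0  (binding)

Optimal: a = 0, b = 2
Binding: C4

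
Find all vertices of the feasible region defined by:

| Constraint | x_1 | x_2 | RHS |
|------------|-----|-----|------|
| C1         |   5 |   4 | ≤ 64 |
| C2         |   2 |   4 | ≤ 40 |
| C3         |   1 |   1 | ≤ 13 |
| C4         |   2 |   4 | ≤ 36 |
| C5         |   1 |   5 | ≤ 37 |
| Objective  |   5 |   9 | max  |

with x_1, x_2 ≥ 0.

(0, 0), (12.8, 0), (12, 1), (8, 5), (5.333, 6.333), (0, 7.4)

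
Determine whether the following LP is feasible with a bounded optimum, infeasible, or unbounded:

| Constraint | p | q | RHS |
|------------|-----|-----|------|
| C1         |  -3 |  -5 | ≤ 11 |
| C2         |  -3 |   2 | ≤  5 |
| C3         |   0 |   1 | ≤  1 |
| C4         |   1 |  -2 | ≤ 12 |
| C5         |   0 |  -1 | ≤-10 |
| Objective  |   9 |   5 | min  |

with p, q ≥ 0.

Infeasible (no feasible solution exists)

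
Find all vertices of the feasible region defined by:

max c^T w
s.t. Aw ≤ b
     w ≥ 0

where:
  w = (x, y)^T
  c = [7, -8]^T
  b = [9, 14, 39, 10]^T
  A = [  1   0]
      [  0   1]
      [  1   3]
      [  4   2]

(0, 0), (2.5, 0), (0, 5)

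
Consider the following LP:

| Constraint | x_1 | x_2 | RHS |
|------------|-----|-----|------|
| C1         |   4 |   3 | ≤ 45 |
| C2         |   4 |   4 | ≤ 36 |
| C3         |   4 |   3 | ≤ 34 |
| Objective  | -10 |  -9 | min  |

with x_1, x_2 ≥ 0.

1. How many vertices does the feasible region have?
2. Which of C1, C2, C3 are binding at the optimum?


1. 4
2. C2, C3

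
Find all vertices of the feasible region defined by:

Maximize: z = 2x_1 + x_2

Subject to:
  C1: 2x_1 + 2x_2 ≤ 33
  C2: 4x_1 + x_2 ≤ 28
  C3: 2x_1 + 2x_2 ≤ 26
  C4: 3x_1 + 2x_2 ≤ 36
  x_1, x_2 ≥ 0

(0, 0), (7, 0), (5, 8), (0, 13)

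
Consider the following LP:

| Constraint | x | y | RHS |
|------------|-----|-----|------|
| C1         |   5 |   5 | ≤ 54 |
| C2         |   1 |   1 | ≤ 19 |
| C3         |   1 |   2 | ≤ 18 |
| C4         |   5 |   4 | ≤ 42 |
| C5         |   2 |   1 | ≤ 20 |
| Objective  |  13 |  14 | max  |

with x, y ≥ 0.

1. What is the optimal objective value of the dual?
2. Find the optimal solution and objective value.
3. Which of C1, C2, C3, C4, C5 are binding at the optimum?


1. 138
2. x = 2, y = 8, z = 138
3. C3, C4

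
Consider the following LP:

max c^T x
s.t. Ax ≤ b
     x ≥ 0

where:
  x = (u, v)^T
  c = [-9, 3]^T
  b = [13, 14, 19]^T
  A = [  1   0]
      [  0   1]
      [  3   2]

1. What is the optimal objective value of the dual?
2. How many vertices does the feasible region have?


1. 28.5
2. 3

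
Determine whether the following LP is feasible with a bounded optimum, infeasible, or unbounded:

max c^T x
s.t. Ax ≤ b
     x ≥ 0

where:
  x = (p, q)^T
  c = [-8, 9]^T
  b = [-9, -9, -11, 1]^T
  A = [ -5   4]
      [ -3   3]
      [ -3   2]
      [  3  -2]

Infeasible (no feasible solution exists)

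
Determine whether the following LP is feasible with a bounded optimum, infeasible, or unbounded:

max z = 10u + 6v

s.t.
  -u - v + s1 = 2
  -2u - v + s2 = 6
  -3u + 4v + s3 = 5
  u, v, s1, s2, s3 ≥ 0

Unbounded (objective can increase without bound)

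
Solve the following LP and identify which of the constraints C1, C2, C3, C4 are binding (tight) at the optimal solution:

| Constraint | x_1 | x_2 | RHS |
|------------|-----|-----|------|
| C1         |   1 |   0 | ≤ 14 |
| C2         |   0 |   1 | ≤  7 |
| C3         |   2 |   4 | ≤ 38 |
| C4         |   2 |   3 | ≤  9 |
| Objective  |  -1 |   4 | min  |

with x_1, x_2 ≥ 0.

At x_1 = 4.5, x_2 = 0, compute slack b - a·x for each constraint:
  C1: 14 − 4.5 = 9.5  (slack)
  C2: 7 − 0 = 7  (slack)
  C3: 38 − 9 = 29  (slack)
  C4: 9 − 9 = 0  (binding)

Optimal: x_1 = 4.5, x_2 = 0
Binding: C4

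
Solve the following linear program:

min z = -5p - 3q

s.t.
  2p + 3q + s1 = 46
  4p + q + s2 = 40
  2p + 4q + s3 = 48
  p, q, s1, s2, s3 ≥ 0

Evaluate the objective at each vertex of the feasible region:
  z(0, 0) = 0
  z(10, 0) = -50
  z(8, 8) = -64  ←
  z(0, 12) = -36
The minimum is at p = 8, q = 8.

p = 8, q = 8, z = -64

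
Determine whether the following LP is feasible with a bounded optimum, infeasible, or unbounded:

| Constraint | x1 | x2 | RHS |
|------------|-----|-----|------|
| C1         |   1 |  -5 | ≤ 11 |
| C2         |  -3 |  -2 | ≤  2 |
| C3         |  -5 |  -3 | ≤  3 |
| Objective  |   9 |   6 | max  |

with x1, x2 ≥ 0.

Unbounded (objective can increase without bound)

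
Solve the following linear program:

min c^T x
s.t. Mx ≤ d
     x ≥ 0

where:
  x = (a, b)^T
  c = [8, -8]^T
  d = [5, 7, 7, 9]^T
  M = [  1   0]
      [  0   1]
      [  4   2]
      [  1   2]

Evaluate the objective at each vertex of the feasible region:
  z(0, 0) = 0
  z(1.75, 0) = 14
  z(0, 3.5) = -28  ←
The minimum is at a = 0, b = 3.5.

a = 0, b = 3.5, z = -28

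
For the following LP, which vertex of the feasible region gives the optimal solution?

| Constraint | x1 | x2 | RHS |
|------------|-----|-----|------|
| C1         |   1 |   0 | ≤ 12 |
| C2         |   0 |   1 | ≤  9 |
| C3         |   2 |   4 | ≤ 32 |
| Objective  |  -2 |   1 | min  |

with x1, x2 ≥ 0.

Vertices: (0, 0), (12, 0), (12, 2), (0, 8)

Evaluate the objective at each vertex of the feasible region:
  z(0, 0) = 0
  z(12, 0) = -24  ←
  z(12, 2) = -22
  z(0, 8) = 8
The minimum is at x1 = 12, x2 = 0.

(12, 0)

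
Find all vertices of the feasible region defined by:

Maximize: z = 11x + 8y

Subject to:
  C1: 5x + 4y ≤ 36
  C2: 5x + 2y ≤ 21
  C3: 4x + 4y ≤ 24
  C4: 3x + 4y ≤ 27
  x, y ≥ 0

(0, 0), (4.2, 0), (3, 3), (0, 6)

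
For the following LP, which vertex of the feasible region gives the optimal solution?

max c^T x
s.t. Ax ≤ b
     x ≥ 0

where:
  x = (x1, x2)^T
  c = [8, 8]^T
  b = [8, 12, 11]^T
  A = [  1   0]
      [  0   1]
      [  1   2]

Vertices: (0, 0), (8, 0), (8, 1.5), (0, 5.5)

Evaluate the objective at each vertex of the feasible region:
  z(0, 0) = 0
  z(8, 0) = 64
  z(8, 1.5) = 76  ←
  z(0, 5.5) = 44
The maximum is at x1 = 8, x2 = 1.5.

(8, 1.5)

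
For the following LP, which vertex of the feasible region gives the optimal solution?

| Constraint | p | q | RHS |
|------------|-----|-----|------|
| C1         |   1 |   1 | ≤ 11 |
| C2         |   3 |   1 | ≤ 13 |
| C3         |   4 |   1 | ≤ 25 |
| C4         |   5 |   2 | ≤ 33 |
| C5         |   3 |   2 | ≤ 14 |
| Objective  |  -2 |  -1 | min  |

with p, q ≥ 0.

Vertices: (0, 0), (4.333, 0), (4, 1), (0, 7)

Evaluate the objective at each vertex of the feasible region:
  z(0, 0) = 0
  z(4.333, 0) = -8.667
  z(4, 1) = -9  ←
  z(0, 7) = -7
The minimum is at p = 4, q = 1.

(4, 1)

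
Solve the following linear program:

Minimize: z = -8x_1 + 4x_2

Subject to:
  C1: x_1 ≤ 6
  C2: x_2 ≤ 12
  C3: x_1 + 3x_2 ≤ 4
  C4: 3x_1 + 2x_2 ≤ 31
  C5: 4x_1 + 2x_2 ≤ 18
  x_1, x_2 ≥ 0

Evaluate the objective at each vertex of the feasible region:
  z(0, 0) = 0
  z(4, 0) = -32  ←
  z(0, 1.333) = 5.333
The minimum is at x_1 = 4, x_2 = 0.

x_1 = 4, x_2 = 0, z = -32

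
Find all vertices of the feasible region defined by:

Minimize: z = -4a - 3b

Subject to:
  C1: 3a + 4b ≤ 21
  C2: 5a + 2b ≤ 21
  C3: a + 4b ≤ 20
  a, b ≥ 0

(0, 0), (4.2, 0), (3, 3), (0.5, 4.875), (0, 5)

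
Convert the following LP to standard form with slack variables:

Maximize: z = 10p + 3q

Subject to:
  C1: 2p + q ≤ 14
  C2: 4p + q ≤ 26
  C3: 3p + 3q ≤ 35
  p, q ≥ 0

max z = 10p + 3q

s.t.
  2p + q + s1 = 14
  4p + q + s2 = 26
  3p + 3q + s3 = 35
  p, q, s1, s2, s3 ≥ 0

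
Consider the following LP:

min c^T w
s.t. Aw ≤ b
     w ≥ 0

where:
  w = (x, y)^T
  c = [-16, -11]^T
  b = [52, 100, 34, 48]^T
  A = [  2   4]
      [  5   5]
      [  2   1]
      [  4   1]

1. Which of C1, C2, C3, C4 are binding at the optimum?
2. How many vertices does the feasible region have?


1. C1, C4
2. 4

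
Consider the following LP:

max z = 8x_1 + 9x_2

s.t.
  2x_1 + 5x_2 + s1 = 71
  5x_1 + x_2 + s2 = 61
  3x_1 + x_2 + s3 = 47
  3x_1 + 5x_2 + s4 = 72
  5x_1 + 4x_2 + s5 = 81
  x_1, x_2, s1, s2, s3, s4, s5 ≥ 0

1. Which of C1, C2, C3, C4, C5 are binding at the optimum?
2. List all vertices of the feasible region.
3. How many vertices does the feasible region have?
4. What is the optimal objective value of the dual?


1. C4, C5
2. (0, 0), (12.2, 0), (10.87, 6.667), (9, 9), (1, 13.8), (0, 14.2)
3. 6
4. 153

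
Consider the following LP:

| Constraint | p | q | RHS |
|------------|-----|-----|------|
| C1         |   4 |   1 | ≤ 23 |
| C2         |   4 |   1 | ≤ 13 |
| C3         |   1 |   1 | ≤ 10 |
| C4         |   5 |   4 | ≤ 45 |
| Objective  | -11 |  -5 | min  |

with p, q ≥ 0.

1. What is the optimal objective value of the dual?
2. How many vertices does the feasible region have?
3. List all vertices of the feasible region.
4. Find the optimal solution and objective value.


1. -56
2. 4
3. (0, 0), (3.25, 0), (1, 9), (0, 10)
4. p = 1, q = 9, z = -56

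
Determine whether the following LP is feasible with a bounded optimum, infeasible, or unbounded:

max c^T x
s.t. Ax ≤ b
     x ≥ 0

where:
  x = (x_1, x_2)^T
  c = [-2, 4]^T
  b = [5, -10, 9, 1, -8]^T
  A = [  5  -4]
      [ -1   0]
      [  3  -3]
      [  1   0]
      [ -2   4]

Infeasible (no feasible solution exists)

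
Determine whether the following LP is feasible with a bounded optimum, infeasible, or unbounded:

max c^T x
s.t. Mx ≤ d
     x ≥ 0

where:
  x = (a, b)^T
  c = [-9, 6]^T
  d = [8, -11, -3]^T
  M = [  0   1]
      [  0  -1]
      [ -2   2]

Infeasible (no feasible solution exists)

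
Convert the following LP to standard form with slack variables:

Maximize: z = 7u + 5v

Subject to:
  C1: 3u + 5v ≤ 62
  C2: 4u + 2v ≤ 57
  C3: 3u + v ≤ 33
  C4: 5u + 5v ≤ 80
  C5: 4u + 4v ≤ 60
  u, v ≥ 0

max z = 7u + 5v

s.t.
  3u + 5v + s1 = 62
  4u + 2v + s2 = 57
  3u + v + s3 = 33
  5u + 5v + s4 = 80
  4u + 4v + s5 = 60
  u, v, s1, s2, s3, s4, s5 ≥ 0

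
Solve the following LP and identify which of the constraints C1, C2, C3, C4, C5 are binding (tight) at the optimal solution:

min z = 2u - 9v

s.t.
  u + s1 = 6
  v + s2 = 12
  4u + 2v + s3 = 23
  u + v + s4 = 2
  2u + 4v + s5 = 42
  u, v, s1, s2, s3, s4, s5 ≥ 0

At u = 0, v = 2, compute slack b - a·x for each constraint:
  C1: 6 − 0 = 6  (slack)
  C2: 12 − 2 = 10  (slack)
  C3: 23 − 4 = 19  (slack)
  C4: 2 − 2 = 0  (binding)
  C5: 42 − 8 = 34  (slack)

Optimal: u = 0, v = 2
Binding: C4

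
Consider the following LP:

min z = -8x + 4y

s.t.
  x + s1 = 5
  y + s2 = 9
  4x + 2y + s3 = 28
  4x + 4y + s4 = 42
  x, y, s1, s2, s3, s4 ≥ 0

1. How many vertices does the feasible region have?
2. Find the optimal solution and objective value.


1. 6
2. x = 5, y = 0, z = -40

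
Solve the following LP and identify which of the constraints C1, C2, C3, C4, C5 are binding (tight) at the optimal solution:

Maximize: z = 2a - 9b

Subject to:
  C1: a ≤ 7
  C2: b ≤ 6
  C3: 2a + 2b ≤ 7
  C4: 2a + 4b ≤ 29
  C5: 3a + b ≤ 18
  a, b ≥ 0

At a = 3.5, b = 0, compute slack b - a·x for each constraint:
  C1: 7 − 3.5 = 3.5  (slack)
  C2: 6 − 0 = 6  (slack)
  C3: 7 − 7 = 0  (binding)
  C4: 29 − 7 = 22  (slack)
  C5: 18 − 10.5 = 7.5  (slack)

Optimal: a = 3.5, b = 0
Binding: C3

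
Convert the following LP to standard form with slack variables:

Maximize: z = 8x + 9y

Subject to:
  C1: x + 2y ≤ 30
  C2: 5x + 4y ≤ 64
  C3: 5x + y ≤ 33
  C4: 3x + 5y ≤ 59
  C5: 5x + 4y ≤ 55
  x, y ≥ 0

max z = 8x + 9y

s.t.
  x + 2y + s1 = 30
  5x + 4y + s2 = 64
  5x + y + s3 = 33
  3x + 5y + s4 = 59
  5x + 4y + s5 = 55
  x, y, s1, s2, s3, s4, s5 ≥ 0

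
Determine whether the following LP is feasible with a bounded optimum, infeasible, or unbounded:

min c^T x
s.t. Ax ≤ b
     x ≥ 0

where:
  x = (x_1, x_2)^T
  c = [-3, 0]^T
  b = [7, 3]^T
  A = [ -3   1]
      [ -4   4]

Unbounded (objective can decrease without bound)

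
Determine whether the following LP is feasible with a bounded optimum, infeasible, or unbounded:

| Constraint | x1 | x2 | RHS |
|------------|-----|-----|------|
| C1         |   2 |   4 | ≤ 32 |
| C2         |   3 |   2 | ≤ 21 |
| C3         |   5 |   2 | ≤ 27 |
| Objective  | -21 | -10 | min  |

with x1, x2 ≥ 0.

Feasible with a bounded optimal solution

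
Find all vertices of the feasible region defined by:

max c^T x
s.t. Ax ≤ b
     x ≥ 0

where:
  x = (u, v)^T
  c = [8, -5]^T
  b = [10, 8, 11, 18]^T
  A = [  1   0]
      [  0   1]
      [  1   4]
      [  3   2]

(0, 0), (6, 0), (5, 1.5), (0, 2.75)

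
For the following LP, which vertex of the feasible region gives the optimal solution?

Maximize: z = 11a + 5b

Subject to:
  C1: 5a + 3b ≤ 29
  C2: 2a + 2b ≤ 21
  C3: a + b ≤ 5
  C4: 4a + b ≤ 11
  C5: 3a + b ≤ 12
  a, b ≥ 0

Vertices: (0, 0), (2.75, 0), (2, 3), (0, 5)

Evaluate the objective at each vertex of the feasible region:
  z(0, 0) = 0
  z(2.75, 0) = 30.25
  z(2, 3) = 37  ←
  z(0, 5) = 25
The maximum is at a = 2, b = 3.

(2, 3)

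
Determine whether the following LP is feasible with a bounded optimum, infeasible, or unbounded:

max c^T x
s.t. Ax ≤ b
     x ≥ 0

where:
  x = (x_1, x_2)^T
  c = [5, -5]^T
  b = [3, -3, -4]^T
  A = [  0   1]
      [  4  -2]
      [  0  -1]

Infeasible (no feasible solution exists)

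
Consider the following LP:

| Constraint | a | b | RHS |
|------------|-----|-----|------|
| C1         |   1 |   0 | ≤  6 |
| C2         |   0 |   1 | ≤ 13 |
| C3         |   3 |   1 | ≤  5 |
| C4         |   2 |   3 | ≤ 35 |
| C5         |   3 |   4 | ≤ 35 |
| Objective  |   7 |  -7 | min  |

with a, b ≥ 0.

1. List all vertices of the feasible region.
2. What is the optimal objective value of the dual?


1. (0, 0), (1.667, 0), (0, 5)
2. -35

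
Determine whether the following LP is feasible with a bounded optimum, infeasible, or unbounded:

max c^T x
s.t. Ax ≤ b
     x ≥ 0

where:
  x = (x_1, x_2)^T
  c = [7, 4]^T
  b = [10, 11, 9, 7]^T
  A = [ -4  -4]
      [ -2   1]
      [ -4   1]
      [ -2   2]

Unbounded (objective can increase without bound)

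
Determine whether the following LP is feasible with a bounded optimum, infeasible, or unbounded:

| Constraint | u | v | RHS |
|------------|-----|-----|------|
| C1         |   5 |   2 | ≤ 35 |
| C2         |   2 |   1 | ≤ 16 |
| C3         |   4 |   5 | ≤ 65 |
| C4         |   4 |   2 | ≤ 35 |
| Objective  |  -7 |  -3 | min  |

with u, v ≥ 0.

Feasible with a bounded optimal solution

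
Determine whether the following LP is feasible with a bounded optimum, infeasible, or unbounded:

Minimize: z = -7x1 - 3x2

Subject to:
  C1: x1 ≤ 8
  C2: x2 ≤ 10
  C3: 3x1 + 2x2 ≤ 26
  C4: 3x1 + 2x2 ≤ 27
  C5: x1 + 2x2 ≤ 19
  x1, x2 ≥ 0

Feasible with a bounded optimal solution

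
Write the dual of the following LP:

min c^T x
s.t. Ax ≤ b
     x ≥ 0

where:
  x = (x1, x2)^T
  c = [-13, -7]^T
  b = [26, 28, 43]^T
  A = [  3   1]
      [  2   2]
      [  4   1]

Primal min cᵀx s.t. Ax ≤ b, x ≥ 0  →  Dual max −bᵀy s.t. Aᵀy ≥ −c, y ≥ 0.

Maximize: z = -26y1 - 28y2 - 43y3

Subject to:
  3y1 + 2y2 + 4y3 ≥ 13
  y1 + 2y2 + y3 ≥ 7
  y1, y2, y3 ≥ 0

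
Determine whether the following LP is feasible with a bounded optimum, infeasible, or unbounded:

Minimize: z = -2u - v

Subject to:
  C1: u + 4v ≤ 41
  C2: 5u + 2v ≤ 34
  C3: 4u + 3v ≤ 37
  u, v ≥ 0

Feasible with a bounded optimal solution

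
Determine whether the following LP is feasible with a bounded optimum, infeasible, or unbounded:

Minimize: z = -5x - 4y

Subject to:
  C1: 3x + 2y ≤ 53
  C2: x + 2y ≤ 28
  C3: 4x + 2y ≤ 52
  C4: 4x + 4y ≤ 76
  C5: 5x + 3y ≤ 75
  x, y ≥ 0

Feasible with a bounded optimal solution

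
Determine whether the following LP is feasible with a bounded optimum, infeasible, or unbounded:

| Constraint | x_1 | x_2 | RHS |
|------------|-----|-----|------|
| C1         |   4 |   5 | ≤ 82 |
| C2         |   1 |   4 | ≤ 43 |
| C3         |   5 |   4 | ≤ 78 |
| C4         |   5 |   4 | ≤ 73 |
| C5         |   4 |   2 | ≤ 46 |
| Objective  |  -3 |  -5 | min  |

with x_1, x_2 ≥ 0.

Feasible with a bounded optimal solution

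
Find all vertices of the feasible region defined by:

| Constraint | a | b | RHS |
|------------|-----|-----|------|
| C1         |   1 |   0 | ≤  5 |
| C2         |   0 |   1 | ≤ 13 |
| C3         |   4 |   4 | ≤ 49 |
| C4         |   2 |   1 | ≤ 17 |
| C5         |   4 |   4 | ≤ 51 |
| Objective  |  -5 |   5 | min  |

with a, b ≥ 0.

(0, 0), (5, 0), (5, 7), (4.75, 7.5), (0, 12.25)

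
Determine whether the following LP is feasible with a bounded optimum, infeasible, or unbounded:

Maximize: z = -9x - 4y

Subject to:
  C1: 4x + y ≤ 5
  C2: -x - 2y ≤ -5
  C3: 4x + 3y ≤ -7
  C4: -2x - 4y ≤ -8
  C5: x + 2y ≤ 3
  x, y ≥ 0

Infeasible (no feasible solution exists)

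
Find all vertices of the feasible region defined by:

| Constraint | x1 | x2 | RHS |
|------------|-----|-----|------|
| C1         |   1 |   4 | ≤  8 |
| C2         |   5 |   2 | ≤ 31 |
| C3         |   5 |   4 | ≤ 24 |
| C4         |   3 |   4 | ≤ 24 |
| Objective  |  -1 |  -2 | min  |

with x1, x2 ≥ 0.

(0, 0), (4.8, 0), (4, 1), (0, 2)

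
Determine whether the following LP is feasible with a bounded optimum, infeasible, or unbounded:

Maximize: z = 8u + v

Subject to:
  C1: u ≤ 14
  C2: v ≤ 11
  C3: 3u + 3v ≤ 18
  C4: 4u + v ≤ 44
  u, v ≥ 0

Feasible with a bounded optimal solution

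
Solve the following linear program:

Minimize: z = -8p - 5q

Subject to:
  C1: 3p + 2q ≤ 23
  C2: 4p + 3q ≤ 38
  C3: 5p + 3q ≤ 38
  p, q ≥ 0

Evaluate the objective at each vertex of the feasible region:
  z(0, 0) = 0
  z(7.6, 0) = -60.8
  z(7, 1) = -61  ←
  z(0, 11.5) = -57.5
The minimum is at p = 7, q = 1.

p = 7, q = 1, z = -61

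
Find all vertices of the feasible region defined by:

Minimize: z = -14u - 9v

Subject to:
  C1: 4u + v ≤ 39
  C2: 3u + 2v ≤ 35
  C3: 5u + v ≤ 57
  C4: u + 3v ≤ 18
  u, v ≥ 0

(0, 0), (9.75, 0), (9, 3), (0, 6)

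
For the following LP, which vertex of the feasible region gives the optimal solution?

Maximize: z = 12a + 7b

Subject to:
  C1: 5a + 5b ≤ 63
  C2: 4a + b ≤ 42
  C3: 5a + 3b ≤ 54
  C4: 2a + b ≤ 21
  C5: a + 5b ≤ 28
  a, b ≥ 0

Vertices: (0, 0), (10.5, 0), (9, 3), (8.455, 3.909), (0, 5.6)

Evaluate the objective at each vertex of the feasible region:
  z(0, 0) = 0
  z(10.5, 0) = 126
  z(9, 3) = 129  ←
  z(8.455, 3.909) = 128.8
  z(0, 5.6) = 39.2
The maximum is at a = 9, b = 3.

(9, 3)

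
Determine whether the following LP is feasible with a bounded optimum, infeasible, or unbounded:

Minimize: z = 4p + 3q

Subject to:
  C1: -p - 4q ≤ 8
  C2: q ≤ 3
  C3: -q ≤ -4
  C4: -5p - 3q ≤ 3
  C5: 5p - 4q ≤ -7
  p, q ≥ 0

Infeasible (no feasible solution exists)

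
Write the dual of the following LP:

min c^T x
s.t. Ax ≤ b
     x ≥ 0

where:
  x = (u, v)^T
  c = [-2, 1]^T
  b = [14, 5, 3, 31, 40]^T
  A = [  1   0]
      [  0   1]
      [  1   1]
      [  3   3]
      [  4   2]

Primal min cᵀx s.t. Ax ≤ b, x ≥ 0  →  Dual max −bᵀy s.t. Aᵀy ≥ −c, y ≥ 0.

Maximize: z = -14y1 - 5y2 - 3y3 - 31y4 - 40y5

Subject to:
  y1 + y3 + 3y4 + 4y5 ≥ 2
  y2 + y3 + 3y4 + 2y5 ≥ -1
  y1, y2, y3, y4, y5 ≥ 0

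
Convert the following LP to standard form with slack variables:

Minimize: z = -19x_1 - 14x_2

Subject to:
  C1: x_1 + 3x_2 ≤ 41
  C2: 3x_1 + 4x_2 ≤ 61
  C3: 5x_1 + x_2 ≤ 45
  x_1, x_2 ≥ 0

min z = -19x_1 - 14x_2

s.t.
  x_1 + 3x_2 + s1 = 41
  3x_1 + 4x_2 + s2 = 61
  5x_1 + x_2 + s3 = 45
  x_1, x_2, s1, s2, s3 ≥ 0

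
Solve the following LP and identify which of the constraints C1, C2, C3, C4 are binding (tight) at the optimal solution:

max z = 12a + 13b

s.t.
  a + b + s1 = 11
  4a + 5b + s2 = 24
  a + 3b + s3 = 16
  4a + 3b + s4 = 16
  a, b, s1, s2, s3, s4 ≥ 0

At a = 1, b = 4, compute slack b - a·x for each constraint:
  C1: 11 − 5 = 6  (slack)
  C2: 24 − 24 = 0  (binding)
  C3: 16 − 13 = 3  (slack)
  C4: 16 − 16 = 0  (binding)

Optimal: a = 1, b = 4
Binding: C2, C4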